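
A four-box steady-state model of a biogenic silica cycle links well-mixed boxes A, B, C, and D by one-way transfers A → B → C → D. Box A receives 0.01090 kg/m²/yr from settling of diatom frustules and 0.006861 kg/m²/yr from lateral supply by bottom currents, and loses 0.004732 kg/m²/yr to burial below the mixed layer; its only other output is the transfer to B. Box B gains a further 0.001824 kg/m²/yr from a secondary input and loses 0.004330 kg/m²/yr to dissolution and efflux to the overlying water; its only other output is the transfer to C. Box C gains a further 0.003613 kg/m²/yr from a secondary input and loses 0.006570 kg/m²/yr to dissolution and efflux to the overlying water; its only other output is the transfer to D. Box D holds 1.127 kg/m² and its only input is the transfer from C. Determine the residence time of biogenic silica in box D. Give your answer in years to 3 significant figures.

Box A: F(A→B) = (0.01090 + 0.006861) − 0.004732 = 0.013029 kg/m²/yr.
Box B: F(B→C) = (0.013029 + 0.001824) − 0.004330 = 0.010523 kg/m²/yr.
Box C: F(C→D) = (0.010523 + 0.003613) − 0.006570 = 0.0075660 kg/m²/yr.
Box D throughput = its input = 0.0075660 kg/m²/yr; τ = 1.127 / 0.0075660 = 149.0 yr.

149 yr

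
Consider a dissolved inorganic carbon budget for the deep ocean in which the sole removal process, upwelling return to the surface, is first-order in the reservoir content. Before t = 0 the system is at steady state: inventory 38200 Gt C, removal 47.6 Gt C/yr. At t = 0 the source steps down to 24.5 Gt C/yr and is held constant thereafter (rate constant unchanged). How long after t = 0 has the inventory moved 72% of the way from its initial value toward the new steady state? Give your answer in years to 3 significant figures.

τ = M₀/F₀ = 38200/47.6 = 802.5 yr.
The remaining gap fraction is e^(−t/τ); 72% covered ⇒ e^(−t/τ) = 0.280.
t = −τ ln(0.280) = 802.5 × 1.273 = 1022 yr.

1020 yr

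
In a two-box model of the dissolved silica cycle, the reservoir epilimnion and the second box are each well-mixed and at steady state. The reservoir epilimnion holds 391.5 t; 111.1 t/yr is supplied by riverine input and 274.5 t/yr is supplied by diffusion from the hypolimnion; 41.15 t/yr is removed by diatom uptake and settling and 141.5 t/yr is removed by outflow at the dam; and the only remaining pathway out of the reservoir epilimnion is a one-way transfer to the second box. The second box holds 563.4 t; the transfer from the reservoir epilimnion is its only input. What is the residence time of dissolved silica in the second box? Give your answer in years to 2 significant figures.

2.8 yr

Balance the reservoir epilimnion: ΣF_in = 111.1 + 274.5 = 385.60 t/yr.
Transfer to the second box = ΣF_in − (41.15 + 141.5) = 202.95 t/yr.
At steady state the output of the second box equals its input, 202.95 t/yr.
τ = M / F = 563.4 / 202.95 = 2.776 yr.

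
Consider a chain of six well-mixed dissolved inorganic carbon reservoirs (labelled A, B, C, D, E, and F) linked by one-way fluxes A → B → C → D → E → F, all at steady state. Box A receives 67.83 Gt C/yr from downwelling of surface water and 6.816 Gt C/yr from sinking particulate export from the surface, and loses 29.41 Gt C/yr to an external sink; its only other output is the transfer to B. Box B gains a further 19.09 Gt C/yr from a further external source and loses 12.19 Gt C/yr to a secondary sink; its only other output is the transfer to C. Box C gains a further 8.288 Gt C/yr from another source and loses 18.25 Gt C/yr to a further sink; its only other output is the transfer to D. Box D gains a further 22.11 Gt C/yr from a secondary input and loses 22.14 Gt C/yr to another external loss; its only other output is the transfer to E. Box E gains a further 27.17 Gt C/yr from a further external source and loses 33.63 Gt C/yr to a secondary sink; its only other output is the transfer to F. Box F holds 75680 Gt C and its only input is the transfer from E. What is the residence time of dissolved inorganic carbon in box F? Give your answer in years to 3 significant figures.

Box A: F(A→B) = (67.83 + 6.816) − 29.41 = 45.236 Gt C/yr.
Box B: F(B→C) = (45.236 + 19.09) − 12.19 = 52.136 Gt C/yr.
Box C: F(C→D) = (52.136 + 8.288) − 18.25 = 42.174 Gt C/yr.
Box D: F(D→E) = (42.174 + 22.11) − 22.14 = 42.144 Gt C/yr.
Box E: F(E→F) = (42.144 + 27.17) − 33.63 = 35.684 Gt C/yr.
Box F throughput = its input = 35.684 Gt C/yr; τ = 75680 / 35.684 = 2121 yr.

2120 yr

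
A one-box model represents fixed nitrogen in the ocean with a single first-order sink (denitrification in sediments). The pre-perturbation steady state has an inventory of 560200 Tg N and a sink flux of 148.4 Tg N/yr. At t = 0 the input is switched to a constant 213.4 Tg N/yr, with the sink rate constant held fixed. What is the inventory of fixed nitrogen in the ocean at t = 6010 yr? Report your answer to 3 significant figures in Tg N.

Residence time τ = M₀/F₀ = 3775 yr. The eventual steady state is M_∞ = M₀·(F₁/F₀) = 560200 × 213.4/148.4 = 805570 Tg N.
The anomaly ΔM(t) = M(t) − M_∞ decays as ΔM₀·e^(−t/τ) with ΔM₀ = 560200 − 805570 = −245400 Tg N.
At t = 6010 yr, e^(−t/τ) = e^(−1.592) = 0.2035, so ΔM = −49930 Tg N and M = 805570 − 49930 = 755640 Tg N.

756000 Tg N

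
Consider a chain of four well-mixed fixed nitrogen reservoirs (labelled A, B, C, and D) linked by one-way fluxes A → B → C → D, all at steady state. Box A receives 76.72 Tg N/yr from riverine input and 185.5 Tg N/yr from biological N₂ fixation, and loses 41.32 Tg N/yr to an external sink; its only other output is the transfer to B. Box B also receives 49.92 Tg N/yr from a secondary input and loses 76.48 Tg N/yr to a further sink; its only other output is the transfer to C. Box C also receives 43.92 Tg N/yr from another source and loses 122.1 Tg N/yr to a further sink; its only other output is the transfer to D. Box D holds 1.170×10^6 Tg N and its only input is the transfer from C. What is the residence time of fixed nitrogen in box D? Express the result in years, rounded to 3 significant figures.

10100 yr

Box A: F(A→B) = (76.72 + 185.5) − 41.32 = 220.90 Tg N/yr.
Box B: F(B→C) = (220.90 + 49.92) − 76.48 = 194.34 Tg N/yr.
Box C: F(C→D) = (194.34 + 43.92) − 122.1 = 116.16 Tg N/yr.
Box D throughput = its input = 116.16 Tg N/yr; τ = 1.170×10^6 / 116.16 = 10070 yr.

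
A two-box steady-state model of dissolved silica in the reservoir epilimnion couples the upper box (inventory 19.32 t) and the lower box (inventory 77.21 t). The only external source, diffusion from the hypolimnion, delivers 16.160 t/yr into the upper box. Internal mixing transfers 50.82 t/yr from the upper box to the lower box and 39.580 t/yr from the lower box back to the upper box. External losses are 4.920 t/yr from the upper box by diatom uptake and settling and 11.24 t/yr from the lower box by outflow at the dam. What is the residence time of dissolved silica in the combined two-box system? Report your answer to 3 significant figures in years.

For the system as a whole, the A↔B exchange is internal and contributes nothing to the throughput; only the external sinks remove mass.
M_total = 19.32 + 77.21 = 96.530 t.
ΣF_external_out = 4.920 + 11.24 = 16.160 t/yr.
τ = M_total / ΣF_ext = 96.530 / 16.160 = 5.973 yr.

5.97 yr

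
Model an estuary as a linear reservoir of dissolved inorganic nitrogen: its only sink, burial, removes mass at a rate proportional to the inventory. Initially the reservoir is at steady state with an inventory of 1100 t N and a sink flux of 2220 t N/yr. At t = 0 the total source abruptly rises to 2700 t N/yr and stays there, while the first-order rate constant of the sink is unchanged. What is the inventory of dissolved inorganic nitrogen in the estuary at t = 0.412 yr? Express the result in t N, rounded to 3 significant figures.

Residence time τ = M₀/F₀ = 0.4955 yr. The eventual steady state is M_∞ = M₀·(F₁/F₀) = 1100 × 2700/2220 = 1337.8 t N.
The anomaly ΔM(t) = M(t) − M_∞ decays as ΔM₀·e^(−t/τ) with ΔM₀ = 1100 − 1337.8 = −237.8 t N.
At t = 0.412 yr, e^(−t/τ) = e^(−0.8315) = 0.4354, so ΔM = −103.6 t N and M = 1337.8 − 103.6 = 1234.3 t N.

1230 t N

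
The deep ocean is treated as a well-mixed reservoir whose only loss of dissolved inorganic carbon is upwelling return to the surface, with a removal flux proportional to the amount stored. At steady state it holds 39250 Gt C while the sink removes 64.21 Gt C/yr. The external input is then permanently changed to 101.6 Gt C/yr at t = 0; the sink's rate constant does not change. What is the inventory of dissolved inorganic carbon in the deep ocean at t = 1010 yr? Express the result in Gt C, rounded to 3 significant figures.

Residence time τ = M₀/F₀ = 611.3 yr. The eventual steady state is M_∞ = M₀·(F₁/F₀) = 39250 × 101.6/64.21 = 62106 Gt C.
The anomaly ΔM(t) = M(t) − M_∞ decays as ΔM₀·e^(−t/τ) with ΔM₀ = 39250 − 62106 = −22860 Gt C.
At t = 1010 yr, e^(−t/τ) = e^(−1.652) = 0.1916, so ΔM = −4379 Gt C and M = 62106 − 4379 = 57726 Gt C.

57700 Gt C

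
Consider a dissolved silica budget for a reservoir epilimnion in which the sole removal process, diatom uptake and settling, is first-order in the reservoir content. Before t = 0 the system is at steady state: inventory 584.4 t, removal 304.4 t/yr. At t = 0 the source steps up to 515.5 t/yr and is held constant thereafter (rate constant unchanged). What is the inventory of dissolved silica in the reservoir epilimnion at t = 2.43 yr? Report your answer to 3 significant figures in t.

The sink rate constant is k = F₀/M₀ = 304.4/584.4 = 0.5209 yr⁻¹.
Solving dM/dt = F₁ − kM with M(0) = M₀ gives M(t) = F₁/k + (M₀ − F₁/k)·e^(−kt).
F₁/k = 515.5/0.5209 = 989.68 t; kt = 0.5209 × 2.43 = 1.266, e^(−kt) = 0.2820.
M(2.43) = 989.68 + (584.4 − 989.68) × 0.2820 = 989.68 − 114.3 = 875.38 t.

875 t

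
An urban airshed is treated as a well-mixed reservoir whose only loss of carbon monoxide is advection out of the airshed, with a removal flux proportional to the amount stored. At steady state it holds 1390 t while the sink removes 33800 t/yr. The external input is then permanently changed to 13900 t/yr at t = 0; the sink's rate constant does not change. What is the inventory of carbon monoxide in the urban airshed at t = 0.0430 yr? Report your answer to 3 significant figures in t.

859 t

τ = M₀/F₀ = 1390/33800 = 0.04112 yr; rate constant k = 1/τ.
New steady state M_∞ = F₁/k = F₁·τ = 13900 × 0.04112 = 571.63 t.
M(t) = M_∞ + (M₀ − M_∞)·e^(−t/τ); t/τ = 0.0430/0.04112 = 1.046, so e^(−t/τ) = 0.3515.
M(t) = 571.63 + 818.4 × 0.3515 = 859.27 t.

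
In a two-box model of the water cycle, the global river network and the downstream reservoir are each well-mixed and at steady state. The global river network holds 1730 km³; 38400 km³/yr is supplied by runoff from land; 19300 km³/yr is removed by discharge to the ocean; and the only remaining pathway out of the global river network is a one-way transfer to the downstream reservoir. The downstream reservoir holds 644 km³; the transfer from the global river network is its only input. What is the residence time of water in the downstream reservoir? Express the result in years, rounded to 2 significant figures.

0.034 yr

Balance the global river network: ΣF_in = 38400 km³/yr.
Transfer to the downstream reservoir = ΣF_in − (19300) = 19100 km³/yr.
At steady state the output of the downstream reservoir equals its input, 19100 km³/yr.
τ = M / F = 644 / 19100 = 0.03372 yr.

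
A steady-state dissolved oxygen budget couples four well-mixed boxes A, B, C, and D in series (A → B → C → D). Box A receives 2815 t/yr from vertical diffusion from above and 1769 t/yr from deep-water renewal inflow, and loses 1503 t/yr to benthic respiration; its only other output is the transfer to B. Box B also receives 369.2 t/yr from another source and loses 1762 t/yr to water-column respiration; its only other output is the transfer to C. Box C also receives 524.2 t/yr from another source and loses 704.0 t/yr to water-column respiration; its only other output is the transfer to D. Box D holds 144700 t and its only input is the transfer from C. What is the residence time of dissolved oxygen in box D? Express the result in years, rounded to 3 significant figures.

95.9 yr

Box A: F(A→B) = (2815 + 1769) − 1503 = 3081.0 t/yr.
Box B: F(B→C) = (3081.0 + 369.2) − 1762 = 1688.2 t/yr.
Box C: F(C→D) = (1688.2 + 524.2) − 704.0 = 1508.4 t/yr.
Box D throughput = its input = 1508.4 t/yr; τ = 144700 / 1508.4 = 95.93 yr.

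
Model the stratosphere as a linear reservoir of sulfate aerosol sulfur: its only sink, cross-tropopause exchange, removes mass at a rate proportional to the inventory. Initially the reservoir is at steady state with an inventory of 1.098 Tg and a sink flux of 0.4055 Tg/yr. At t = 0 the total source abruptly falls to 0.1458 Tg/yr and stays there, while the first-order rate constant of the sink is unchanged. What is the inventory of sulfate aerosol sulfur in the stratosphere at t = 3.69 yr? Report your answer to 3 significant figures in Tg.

0.575 Tg

The sink rate constant is k = F₀/M₀ = 0.4055/1.098 = 0.3693 yr⁻¹.
Solving dM/dt = F₁ − kM with M(0) = M₀ gives M(t) = F₁/k + (M₀ − F₁/k)·e^(−kt).
F₁/k = 0.1458/0.3693 = 0.39479 Tg; kt = 0.3693 × 3.69 = 1.363, e^(−kt) = 0.2560.
M(3.69) = 0.39479 + (1.098 − 0.39479) × 0.2560 = 0.39479 + 0.1800 = 0.57478 Tg.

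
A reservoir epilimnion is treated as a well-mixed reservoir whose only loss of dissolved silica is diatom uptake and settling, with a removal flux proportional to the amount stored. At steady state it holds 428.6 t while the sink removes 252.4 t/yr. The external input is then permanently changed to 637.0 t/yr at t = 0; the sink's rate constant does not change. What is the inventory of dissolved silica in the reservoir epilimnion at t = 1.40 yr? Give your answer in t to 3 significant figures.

795 t

The sink rate constant is k = F₀/M₀ = 252.4/428.6 = 0.5889 yr⁻¹.
Solving dM/dt = F₁ − kM with M(0) = M₀ gives M(t) = F₁/k + (M₀ − F₁/k)·e^(−kt).
F₁/k = 637.0/0.5889 = 1081.7 t; kt = 0.5889 × 1.40 = 0.8245, e^(−kt) = 0.4385.
M(1.40) = 1081.7 + (428.6 − 1081.7) × 0.4385 = 1081.7 − 286.4 = 795.33 t.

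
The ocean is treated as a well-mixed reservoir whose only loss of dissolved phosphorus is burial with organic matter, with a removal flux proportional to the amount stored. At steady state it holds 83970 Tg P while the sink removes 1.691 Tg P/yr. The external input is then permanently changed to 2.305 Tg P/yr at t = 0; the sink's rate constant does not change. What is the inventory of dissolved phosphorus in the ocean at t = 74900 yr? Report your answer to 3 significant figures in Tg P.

Residence time τ = M₀/F₀ = 49660 yr. The eventual steady state is M_∞ = M₀·(F₁/F₀) = 83970 × 2.305/1.691 = 114460 Tg P.
The anomaly ΔM(t) = M(t) − M_∞ decays as ΔM₀·e^(−t/τ) with ΔM₀ = 83970 − 114460 = −30490 Tg P.
At t = 74900 yr, e^(−t/τ) = e^(−1.508) = 0.2213, so ΔM = −6747 Tg P and M = 114460 − 6747 = 107710 Tg P.

108000 Tg P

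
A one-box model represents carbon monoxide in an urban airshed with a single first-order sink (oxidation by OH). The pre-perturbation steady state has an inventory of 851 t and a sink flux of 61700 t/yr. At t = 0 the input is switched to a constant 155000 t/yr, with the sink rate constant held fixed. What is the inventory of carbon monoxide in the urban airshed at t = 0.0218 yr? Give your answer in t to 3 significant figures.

Residence time τ = M₀/F₀ = 0.01379 yr. The eventual steady state is M_∞ = M₀·(F₁/F₀) = 851 × 155000/61700 = 2137.8 t.
The anomaly ΔM(t) = M(t) − M_∞ decays as ΔM₀·e^(−t/τ) with ΔM₀ = 851 − 2137.8 = −1287 t.
At t = 0.0218 yr, e^(−t/τ) = e^(−1.581) = 0.2059, so ΔM = −264.9 t and M = 2137.8 − 264.9 = 1872.9 t.

1870 t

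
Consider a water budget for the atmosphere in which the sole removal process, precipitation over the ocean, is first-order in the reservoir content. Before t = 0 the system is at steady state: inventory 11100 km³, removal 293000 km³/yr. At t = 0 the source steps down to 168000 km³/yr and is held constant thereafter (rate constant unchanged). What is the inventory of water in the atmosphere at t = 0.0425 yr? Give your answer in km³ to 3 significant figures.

The sink rate constant is k = F₀/M₀ = 293000/11100 = 26.40 yr⁻¹.
Solving dM/dt = F₁ − kM with M(0) = M₀ gives M(t) = F₁/k + (M₀ − F₁/k)·e^(−kt).
F₁/k = 168000/26.40 = 6364.5 km³; kt = 26.40 × 0.0425 = 1.122, e^(−kt) = 0.3257.
M(0.0425) = 6364.5 + (11100 − 6364.5) × 0.3257 = 6364.5 + 1542 = 7906.8 km³.

7910 km³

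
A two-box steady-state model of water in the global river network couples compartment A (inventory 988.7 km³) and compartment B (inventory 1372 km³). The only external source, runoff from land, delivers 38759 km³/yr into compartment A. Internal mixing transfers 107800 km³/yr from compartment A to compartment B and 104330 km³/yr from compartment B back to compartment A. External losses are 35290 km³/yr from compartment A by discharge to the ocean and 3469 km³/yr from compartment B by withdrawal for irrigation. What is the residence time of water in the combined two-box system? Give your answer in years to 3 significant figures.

Treat the two boxes together as one reservoir: the mixing fluxes between them are internal recycling, so τ = ΣM / Σ(external losses).
M_total = 988.7 + 1372 = 2360.7 km³.
ΣF_external_out = 35290 + 3469 = 38759 km³/yr.
τ = M_total / ΣF_ext = 2360.7 / 38759 = 0.06091 yr.

0.0609 yr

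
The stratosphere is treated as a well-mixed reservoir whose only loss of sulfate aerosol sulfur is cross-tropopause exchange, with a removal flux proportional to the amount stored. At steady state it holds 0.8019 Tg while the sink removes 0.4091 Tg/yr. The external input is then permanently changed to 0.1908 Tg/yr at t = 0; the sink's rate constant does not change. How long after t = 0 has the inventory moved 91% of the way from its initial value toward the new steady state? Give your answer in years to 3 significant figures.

τ = M₀/F₀ = 0.8019/0.4091 = 1.960 yr.
The remaining gap fraction is e^(−t/τ); 91% covered ⇒ e^(−t/τ) = 0.0900.
t = −τ ln(0.0900) = 1.960 × 2.408 = 4.720 yr.

4.72 yr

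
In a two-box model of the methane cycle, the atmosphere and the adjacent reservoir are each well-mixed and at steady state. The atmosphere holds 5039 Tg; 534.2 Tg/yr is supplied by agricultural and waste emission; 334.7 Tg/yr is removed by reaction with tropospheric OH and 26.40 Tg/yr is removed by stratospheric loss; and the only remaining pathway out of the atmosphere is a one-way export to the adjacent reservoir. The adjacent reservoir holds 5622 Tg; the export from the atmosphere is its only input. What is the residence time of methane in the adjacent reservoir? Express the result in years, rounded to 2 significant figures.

32 yr

Balance the atmosphere: ΣF_in = 534.20 Tg/yr.
Export to the adjacent reservoir = ΣF_in − (334.7 + 26.40) = 173.10 Tg/yr.
At steady state the output of the adjacent reservoir equals its input, 173.10 Tg/yr.
τ = M / F = 5622 / 173.10 = 32.48 yr.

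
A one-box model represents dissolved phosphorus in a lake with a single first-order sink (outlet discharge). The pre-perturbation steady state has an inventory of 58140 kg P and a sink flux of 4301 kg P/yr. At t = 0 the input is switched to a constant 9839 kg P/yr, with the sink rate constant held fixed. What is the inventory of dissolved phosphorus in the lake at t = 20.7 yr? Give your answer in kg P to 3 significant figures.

Residence time τ = M₀/F₀ = 13.52 yr. The eventual steady state is M_∞ = M₀·(F₁/F₀) = 58140 × 9839/4301 = 133000 kg P.
The anomaly ΔM(t) = M(t) − M_∞ decays as ΔM₀·e^(−t/τ) with ΔM₀ = 58140 − 133000 = −74860 kg P.
At t = 20.7 yr, e^(−t/τ) = e^(−1.531) = 0.2163, so ΔM = −16190 kg P and M = 133000 − 16190 = 116810 kg P.

117000 kg P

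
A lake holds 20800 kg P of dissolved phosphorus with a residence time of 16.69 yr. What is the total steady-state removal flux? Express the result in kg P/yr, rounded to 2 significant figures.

F = M / τ = 20800 / 16.69 = 1246 kg P/yr.

1200 kg P/yr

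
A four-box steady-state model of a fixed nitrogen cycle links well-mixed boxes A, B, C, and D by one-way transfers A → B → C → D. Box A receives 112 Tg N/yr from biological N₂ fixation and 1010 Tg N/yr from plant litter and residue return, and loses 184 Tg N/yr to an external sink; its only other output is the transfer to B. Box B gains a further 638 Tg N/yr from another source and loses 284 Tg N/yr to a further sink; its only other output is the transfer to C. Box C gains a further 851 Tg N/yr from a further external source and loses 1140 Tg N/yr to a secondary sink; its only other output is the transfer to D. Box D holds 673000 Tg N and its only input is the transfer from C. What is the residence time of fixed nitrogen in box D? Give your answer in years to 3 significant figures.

Box A: F(A→B) = (112 + 1010) − 184 = 938.00 Tg N/yr.
Box B: F(B→C) = (938.00 + 638) − 284 = 1292.0 Tg N/yr.
Box C: F(C→D) = (1292.0 + 851) − 1140 = 1003.0 Tg N/yr.
Box D throughput = its input = 1003.0 Tg N/yr; τ = 673000 / 1003.0 = 671.0 yr.

671 yr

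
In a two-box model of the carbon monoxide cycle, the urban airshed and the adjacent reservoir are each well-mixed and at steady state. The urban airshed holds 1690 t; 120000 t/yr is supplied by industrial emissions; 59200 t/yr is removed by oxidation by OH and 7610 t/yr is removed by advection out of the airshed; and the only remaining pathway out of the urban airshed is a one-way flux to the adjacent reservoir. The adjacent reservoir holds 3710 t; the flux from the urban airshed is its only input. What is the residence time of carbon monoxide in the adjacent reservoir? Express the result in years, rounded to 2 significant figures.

0.070 yr

Balance the urban airshed: ΣF_in = 120000 t/yr.
Flux to the adjacent reservoir = ΣF_in − (59200 + 7610) = 53190 t/yr.
At steady state the output of the adjacent reservoir equals its input, 53190 t/yr.
τ = M / F = 3710 / 53190 = 0.06975 yr.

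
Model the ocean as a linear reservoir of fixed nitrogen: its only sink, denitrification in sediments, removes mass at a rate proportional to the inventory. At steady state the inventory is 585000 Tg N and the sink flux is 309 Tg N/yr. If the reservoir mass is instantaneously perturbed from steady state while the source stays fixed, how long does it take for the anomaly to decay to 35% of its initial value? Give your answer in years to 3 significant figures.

For a linear reservoir the anomaly decays as exp(−t/τ) with τ = M/F = 585000/309 = 1893 yr.
exp(−t/τ) = 0.35 ⇒ t = −τ ln(0.35) = 1893 × 1.050 = 1988 yr.

1990 yr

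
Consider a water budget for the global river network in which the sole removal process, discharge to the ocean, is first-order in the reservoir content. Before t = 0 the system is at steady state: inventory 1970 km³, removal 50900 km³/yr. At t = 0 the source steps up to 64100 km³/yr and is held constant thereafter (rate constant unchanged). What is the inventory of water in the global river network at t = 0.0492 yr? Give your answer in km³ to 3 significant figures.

2340 km³

Residence time τ = M₀/F₀ = 0.03870 yr. The eventual steady state is M_∞ = M₀·(F₁/F₀) = 1970 × 64100/50900 = 2480.9 km³.
The anomaly ΔM(t) = M(t) − M_∞ decays as ΔM₀·e^(−t/τ) with ΔM₀ = 1970 − 2480.9 = −510.9 km³.
At t = 0.0492 yr, e^(−t/τ) = e^(−1.271) = 0.2805, so ΔM = −143.3 km³ and M = 2480.9 − 143.3 = 2337.6 km³.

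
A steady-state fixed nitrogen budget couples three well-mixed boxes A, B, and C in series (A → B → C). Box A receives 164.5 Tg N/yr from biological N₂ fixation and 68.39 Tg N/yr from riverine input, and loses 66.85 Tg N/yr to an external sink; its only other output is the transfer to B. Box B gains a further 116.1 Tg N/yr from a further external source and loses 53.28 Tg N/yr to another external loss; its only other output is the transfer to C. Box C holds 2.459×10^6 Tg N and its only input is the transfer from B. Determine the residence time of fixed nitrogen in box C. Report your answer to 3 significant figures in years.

10700 yr

Box A: F(A→B) = (164.5 + 68.39) − 66.85 = 166.04 Tg N/yr.
Box B: F(B→C) = (166.04 + 116.1) − 53.28 = 228.86 Tg N/yr.
Box C throughput = its input = 228.86 Tg N/yr; τ = 2.459×10^6 / 228.86 = 10740 yr.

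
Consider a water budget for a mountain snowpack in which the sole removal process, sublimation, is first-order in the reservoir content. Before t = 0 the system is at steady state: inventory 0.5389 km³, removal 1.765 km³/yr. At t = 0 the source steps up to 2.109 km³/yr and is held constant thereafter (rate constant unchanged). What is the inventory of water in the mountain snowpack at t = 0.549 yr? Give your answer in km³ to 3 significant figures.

0.627 km³

Residence time τ = M₀/F₀ = 0.3053 yr. The eventual steady state is M_∞ = M₀·(F₁/F₀) = 0.5389 × 2.109/1.765 = 0.64393 km³.
The anomaly ΔM(t) = M(t) − M_∞ decays as ΔM₀·e^(−t/τ) with ΔM₀ = 0.5389 − 0.64393 = −0.1050 km³.
At t = 0.549 yr, e^(−t/τ) = e^(−1.798) = 0.1656, so ΔM = −0.01740 km³ and M = 0.64393 − 0.01740 = 0.62654 km³.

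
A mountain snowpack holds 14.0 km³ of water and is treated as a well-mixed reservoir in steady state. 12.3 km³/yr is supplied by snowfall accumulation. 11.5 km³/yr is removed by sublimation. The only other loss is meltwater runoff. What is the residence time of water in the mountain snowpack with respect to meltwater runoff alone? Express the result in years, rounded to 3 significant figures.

At steady state ΣF_in = ΣF_out.
ΣF_in = 12.300 km³/yr.
Meltwater runoff flux = ΣF_in − (11.5) = 12.300 − 11.50 = 0.8000 km³/yr.
τ = M / F = 14.0 / 0.8000 = 17.50 yr.

17.5 yr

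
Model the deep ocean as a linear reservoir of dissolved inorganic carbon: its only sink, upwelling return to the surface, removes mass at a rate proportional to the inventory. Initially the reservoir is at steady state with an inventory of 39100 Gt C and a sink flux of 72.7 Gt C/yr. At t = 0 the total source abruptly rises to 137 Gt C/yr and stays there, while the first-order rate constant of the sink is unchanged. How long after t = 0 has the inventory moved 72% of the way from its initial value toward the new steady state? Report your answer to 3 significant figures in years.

τ = M₀/F₀ = 39100/72.7 = 537.8 yr.
The remaining gap fraction is e^(−t/τ); 72% covered ⇒ e^(−t/τ) = 0.280.
t = −τ ln(0.280) = 537.8 × 1.273 = 684.6 yr.

685 yr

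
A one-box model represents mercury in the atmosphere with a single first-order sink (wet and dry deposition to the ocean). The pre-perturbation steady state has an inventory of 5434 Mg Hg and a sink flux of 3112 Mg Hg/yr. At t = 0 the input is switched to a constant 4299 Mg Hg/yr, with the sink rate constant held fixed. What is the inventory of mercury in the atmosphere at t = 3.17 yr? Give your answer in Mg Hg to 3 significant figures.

7170 Mg Hg

Residence time τ = M₀/F₀ = 1.746 yr. The eventual steady state is M_∞ = M₀·(F₁/F₀) = 5434 × 4299/3112 = 7506.7 Mg Hg.
The anomaly ΔM(t) = M(t) − M_∞ decays as ΔM₀·e^(−t/τ) with ΔM₀ = 5434 − 7506.7 = −2073 Mg Hg.
At t = 3.17 yr, e^(−t/τ) = e^(−1.815) = 0.1628, so ΔM = −337.4 Mg Hg and M = 7506.7 − 337.4 = 7169.3 Mg Hg.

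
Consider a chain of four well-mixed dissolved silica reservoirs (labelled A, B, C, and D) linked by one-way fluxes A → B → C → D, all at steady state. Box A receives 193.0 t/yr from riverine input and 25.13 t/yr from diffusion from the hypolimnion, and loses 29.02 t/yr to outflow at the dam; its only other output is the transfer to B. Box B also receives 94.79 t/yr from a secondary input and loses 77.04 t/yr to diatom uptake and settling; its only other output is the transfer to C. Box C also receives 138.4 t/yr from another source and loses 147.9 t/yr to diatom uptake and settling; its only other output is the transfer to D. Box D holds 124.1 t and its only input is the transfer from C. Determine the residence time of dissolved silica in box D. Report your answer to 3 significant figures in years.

0.629 yr

Box A: F(A→B) = (193.0 + 25.13) − 29.02 = 189.11 t/yr.
Box B: F(B→C) = (189.11 + 94.79) − 77.04 = 206.86 t/yr.
Box C: F(C→D) = (206.86 + 138.4) − 147.9 = 197.36 t/yr.
Box D throughput = its input = 197.36 t/yr; τ = 124.1 / 197.36 = 0.6288 yr.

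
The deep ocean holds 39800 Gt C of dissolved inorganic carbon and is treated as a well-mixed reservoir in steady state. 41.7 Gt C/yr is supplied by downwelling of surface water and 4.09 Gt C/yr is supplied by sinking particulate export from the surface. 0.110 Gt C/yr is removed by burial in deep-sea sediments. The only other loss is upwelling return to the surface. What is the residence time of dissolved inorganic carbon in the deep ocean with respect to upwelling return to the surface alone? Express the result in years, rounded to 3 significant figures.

At steady state ΣF_in = ΣF_out.
ΣF_in = 41.7 + 4.09 = 45.790 Gt C/yr.
Upwelling return to the surface flux = ΣF_in − (0.110) = 45.790 − 0.1100 = 45.68 Gt C/yr.
τ = M / F = 39800 / 45.68 = 871.3 yr.

871 yr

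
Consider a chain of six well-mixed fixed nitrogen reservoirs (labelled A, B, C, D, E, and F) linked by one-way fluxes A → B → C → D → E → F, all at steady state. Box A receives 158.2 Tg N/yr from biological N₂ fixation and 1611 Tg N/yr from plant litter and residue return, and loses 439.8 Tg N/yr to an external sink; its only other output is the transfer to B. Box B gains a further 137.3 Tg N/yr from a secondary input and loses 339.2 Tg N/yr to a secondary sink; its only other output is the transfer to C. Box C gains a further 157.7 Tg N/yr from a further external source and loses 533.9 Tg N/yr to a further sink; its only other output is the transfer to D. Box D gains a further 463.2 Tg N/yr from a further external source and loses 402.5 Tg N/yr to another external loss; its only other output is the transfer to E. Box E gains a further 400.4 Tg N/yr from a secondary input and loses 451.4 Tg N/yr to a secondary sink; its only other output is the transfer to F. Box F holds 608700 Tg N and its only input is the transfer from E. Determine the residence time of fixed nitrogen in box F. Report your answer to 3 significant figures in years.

800 yr

Box A: F(A→B) = (158.2 + 1611) − 439.8 = 1329.4 Tg N/yr.
Box B: F(B→C) = (1329.4 + 137.3) − 339.2 = 1127.5 Tg N/yr.
Box C: F(C→D) = (1127.5 + 157.7) − 533.9 = 751.30 Tg N/yr.
Box D: F(D→E) = (751.30 + 463.2) − 402.5 = 812.00 Tg N/yr.
Box E: F(E→F) = (812.00 + 400.4) − 451.4 = 761.00 Tg N/yr.
Box F throughput = its input = 761.00 Tg N/yr; τ = 608700 / 761.00 = 799.9 yr.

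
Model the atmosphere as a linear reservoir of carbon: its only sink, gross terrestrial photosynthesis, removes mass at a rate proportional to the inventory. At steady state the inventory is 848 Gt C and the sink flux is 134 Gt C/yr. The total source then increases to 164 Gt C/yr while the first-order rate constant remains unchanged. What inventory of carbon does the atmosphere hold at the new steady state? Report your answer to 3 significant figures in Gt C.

1040 Gt C

Rate constant k = F/M = 134 / 848 = 0.1580 yr⁻¹.
At the new steady state, source = k·M_new ⇒ M_new = 164 / 0.1580 = 1038 Gt C.
(Equivalently M_new = M × F_new/F_old = 848 × 164/134.)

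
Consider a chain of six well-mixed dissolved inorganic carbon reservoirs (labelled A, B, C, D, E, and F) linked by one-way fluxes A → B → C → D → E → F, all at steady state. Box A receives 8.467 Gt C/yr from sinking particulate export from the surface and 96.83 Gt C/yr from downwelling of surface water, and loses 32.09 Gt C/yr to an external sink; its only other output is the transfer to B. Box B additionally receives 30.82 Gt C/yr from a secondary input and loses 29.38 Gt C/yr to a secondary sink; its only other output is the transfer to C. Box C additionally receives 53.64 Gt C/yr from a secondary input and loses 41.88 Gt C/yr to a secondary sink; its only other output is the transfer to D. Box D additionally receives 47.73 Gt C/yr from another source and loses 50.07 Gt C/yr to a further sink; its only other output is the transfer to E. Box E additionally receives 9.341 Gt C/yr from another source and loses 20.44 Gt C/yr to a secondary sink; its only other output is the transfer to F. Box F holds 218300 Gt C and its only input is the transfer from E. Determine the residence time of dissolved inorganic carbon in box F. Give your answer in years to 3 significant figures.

2990 yr

Box A: F(A→B) = (8.467 + 96.83) − 32.09 = 73.207 Gt C/yr.
Box B: F(B→C) = (73.207 + 30.82) − 29.38 = 74.647 Gt C/yr.
Box C: F(C→D) = (74.647 + 53.64) − 41.88 = 86.407 Gt C/yr.
Box D: F(D→E) = (86.407 + 47.73) − 50.07 = 84.067 Gt C/yr.
Box E: F(E→F) = (84.067 + 9.341) − 20.44 = 72.968 Gt C/yr.
Box F throughput = its input = 72.968 Gt C/yr; τ = 218300 / 72.968 = 2992 yr.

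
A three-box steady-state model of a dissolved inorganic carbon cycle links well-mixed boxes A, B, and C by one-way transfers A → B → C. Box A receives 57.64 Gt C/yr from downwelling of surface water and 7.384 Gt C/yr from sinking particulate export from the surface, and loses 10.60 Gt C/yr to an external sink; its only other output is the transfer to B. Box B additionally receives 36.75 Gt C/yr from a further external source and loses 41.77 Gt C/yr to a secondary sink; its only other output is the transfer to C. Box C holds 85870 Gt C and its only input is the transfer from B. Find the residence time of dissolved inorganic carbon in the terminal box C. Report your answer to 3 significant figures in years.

Box A: F(A→B) = (57.64 + 7.384) − 10.60 = 54.424 Gt C/yr.
Box B: F(B→C) = (54.424 + 36.75) − 41.77 = 49.404 Gt C/yr.
Box C throughput = its input = 49.404 Gt C/yr; τ = 85870 / 49.404 = 1738 yr.

1740 yr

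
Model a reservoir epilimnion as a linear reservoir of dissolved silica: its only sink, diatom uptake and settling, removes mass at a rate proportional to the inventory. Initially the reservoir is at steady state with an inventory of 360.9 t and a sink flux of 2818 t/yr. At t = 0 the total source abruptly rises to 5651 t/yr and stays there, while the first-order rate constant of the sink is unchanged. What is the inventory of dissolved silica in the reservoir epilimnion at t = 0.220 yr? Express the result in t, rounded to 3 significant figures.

659 t

Residence time τ = M₀/F₀ = 0.1281 yr. The eventual steady state is M_∞ = M₀·(F₁/F₀) = 360.9 × 5651/2818 = 723.72 t.
The anomaly ΔM(t) = M(t) − M_∞ decays as ΔM₀·e^(−t/τ) with ΔM₀ = 360.9 − 723.72 = −362.8 t.
At t = 0.220 yr, e^(−t/τ) = e^(−1.718) = 0.1795, so ΔM = −65.11 t and M = 723.72 − 65.11 = 658.61 t.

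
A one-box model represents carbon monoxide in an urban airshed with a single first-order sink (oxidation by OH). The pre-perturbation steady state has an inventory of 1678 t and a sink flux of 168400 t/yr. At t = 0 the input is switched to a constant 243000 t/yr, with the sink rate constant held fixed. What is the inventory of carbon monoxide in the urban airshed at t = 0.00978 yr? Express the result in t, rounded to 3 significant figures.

2140 t

τ = M₀/F₀ = 1678/168400 = 0.009964 yr; rate constant k = 1/τ.
New steady state M_∞ = F₁/k = F₁·τ = 243000 × 0.009964 = 2421.3 t.
M(t) = M_∞ + (M₀ − M_∞)·e^(−t/τ); t/τ = 0.00978/0.009964 = 0.9815, so e^(−t/τ) = 0.3747.
M(t) = 2421.3 − 743.3 × 0.3747 = 2142.8 t.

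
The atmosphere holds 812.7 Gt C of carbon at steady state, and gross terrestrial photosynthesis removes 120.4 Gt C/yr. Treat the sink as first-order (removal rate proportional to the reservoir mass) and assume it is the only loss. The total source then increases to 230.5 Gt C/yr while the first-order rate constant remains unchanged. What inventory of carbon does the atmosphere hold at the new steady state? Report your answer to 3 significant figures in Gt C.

Rate constant k = F/M = 120.4 / 812.7 = 0.1481 yr⁻¹.
At the new steady state, source = k·M_new ⇒ M_new = 230.5 / 0.1481 = 1556 Gt C.
(Equivalently M_new = M × F_new/F_old = 812.7 × 230.5/120.4.)

1560 Gt C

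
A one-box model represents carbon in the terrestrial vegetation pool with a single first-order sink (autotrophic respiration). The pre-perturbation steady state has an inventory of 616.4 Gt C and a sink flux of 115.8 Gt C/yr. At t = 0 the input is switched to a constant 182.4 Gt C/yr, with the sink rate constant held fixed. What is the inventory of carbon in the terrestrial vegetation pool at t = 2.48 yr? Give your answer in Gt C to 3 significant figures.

τ = M₀/F₀ = 616.4/115.8 = 5.323 yr; rate constant k = 1/τ.
New steady state M_∞ = F₁/k = F₁·τ = 182.4 × 5.323 = 970.91 Gt C.
M(t) = M_∞ + (M₀ − M_∞)·e^(−t/τ); t/τ = 2.48/5.323 = 0.4659, so e^(−t/τ) = 0.6276.
M(t) = 970.91 − 354.5 × 0.6276 = 748.43 Gt C.

748 Gt C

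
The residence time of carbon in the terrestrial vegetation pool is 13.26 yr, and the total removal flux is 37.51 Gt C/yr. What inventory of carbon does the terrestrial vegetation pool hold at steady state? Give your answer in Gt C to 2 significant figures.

τ = M/F ⇒ M = τ × F = 13.26 × 37.51 = 497.4 Gt C.

500 Gt C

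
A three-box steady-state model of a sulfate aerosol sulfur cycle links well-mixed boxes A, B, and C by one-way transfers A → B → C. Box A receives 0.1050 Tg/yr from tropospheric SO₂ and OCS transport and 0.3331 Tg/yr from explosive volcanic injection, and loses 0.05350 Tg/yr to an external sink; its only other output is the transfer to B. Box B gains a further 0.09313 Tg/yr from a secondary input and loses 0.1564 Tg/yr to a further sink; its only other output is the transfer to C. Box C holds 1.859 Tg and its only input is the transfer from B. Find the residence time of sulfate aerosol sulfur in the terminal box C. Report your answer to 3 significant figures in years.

5.79 yr

Box A: F(A→B) = (0.1050 + 0.3331) − 0.05350 = 0.38460 Tg/yr.
Box B: F(B→C) = (0.38460 + 0.09313) − 0.1564 = 0.32133 Tg/yr.
Box C throughput = its input = 0.32133 Tg/yr; τ = 1.859 / 0.32133 = 5.785 yr.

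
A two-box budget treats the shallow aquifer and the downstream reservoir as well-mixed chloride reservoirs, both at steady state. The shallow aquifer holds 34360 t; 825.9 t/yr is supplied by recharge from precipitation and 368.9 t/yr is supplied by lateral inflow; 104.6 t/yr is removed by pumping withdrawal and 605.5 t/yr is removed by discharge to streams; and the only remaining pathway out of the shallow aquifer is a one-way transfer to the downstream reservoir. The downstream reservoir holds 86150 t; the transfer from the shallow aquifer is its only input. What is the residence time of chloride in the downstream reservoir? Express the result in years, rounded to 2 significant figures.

180 yr

Balance the shallow aquifer: ΣF_in = 825.9 + 368.9 = 1194.8 t/yr.
Transfer to the downstream reservoir = ΣF_in − (104.6 + 605.5) = 484.70 t/yr.
At steady state the output of the downstream reservoir equals its input, 484.70 t/yr.
τ = M / F = 86150 / 484.70 = 177.7 yr.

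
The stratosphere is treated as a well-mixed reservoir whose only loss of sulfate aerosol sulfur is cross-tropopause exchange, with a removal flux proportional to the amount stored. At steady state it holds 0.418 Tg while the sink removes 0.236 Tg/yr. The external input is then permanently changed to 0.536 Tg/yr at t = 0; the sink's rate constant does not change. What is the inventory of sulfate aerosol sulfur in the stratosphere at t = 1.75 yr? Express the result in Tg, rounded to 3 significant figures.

τ = M₀/F₀ = 0.418/0.236 = 1.771 yr; rate constant k = 1/τ.
New steady state M_∞ = F₁/k = F₁·τ = 0.536 × 1.771 = 0.94936 Tg.
M(t) = M_∞ + (M₀ − M_∞)·e^(−t/τ); t/τ = 1.75/1.771 = 0.9880, so e^(−t/τ) = 0.3723.
M(t) = 0.94936 − 0.5314 × 0.3723 = 0.75153 Tg.

0.752 Tg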